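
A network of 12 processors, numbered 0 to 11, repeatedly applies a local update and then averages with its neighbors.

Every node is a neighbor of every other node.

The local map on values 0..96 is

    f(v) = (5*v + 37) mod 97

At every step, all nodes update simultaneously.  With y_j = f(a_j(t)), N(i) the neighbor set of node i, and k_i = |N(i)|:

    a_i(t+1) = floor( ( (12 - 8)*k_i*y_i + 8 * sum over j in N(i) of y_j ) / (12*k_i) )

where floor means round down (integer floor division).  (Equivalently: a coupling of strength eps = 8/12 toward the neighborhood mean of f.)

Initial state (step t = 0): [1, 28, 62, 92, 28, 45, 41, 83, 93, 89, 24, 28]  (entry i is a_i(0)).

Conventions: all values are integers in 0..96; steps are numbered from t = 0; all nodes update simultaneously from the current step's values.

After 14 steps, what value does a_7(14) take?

Answer: a_7(14) = 28

Derivation:
t=0: [1, 28, 62, 92, 28, 45, 41, 83, 93, 89, 24, 28]
t=1: [53, 64, 57, 45, 64, 61, 55, 59, 47, 68, 58, 64]
t=2: [40, 55, 46, 56, 55, 51, 43, 48, 58, 61, 47, 55]
t=3: [42, 36, 50, 38, 36, 31, 46, 53, 40, 44, 52, 36]
t=4: [47, 38, 58, 41, 38, 58, 52, 35, 44, 49, 34, 38]
t=5: [50, 38, 39, 42, 38, 39, 31, 34, 46, 53, 32, 38]
t=6: [56, 40, 41, 45, 40, 41, 57, 34, 51, 34, 32, 40]
t=7: [30, 34, 36, 41, 34, 36, 31, 26, 23, 26, 23, 34]
t=8: [58, 37, 40, 47, 37, 40, 60, 53, 49, 53, 49, 37]
t=9: [41, 39, 43, 53, 39, 43, 44, 35, 56, 35, 56, 39]
t=10: [39, 37, 42, 29, 37, 42, 43, 31, 33, 31, 33, 37]
t=11: [45, 42, 49, 58, 42, 49, 50, 60, 37, 60, 37, 42]
t=12: [59, 55, 65, 51, 55, 65, 66, 53, 48, 53, 48, 55]
t=13: [42, 36, 50, 31, 36, 50, 51, 33, 53, 33, 53, 36]
t=14: [41, 33, 52, 52, 33, 52, 27, 28, 29, 28, 29, 33]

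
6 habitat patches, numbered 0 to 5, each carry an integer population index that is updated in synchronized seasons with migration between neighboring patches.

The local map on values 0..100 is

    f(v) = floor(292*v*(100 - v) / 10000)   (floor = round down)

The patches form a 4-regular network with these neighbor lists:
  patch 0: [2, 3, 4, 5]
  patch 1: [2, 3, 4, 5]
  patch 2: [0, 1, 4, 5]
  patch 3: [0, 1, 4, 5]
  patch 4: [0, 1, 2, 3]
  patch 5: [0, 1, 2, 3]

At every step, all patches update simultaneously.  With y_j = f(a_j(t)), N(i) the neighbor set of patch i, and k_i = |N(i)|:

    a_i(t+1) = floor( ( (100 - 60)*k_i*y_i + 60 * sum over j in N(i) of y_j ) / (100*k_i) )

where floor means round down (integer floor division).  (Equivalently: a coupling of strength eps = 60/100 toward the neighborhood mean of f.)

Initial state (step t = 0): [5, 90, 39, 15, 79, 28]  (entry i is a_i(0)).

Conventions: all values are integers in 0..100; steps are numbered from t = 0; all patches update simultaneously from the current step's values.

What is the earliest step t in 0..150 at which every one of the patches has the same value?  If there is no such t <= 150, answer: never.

Answer: 6
Key observation: Synchronization is absorbing here: once all patches are equal they stay equal, and step 6 is the first all-equal step.

Derivation:
t=0: [5, 90, 39, 15, 79, 28]  (not all equal)
t=1: [37, 42, 49, 36, 40, 44]  (not all equal)
t=2: [69, 70, 70, 68, 69, 70]  (not all equal)
t=3: [61, 61, 61, 62, 61, 61]  (not all equal)
t=4: [68, 68, 69, 68, 68, 68]  (not all equal)
t=5: [62, 62, 62, 63, 62, 62]  (not all equal)
t=6: [68, 68, 68, 68, 68, 68]  (all equal)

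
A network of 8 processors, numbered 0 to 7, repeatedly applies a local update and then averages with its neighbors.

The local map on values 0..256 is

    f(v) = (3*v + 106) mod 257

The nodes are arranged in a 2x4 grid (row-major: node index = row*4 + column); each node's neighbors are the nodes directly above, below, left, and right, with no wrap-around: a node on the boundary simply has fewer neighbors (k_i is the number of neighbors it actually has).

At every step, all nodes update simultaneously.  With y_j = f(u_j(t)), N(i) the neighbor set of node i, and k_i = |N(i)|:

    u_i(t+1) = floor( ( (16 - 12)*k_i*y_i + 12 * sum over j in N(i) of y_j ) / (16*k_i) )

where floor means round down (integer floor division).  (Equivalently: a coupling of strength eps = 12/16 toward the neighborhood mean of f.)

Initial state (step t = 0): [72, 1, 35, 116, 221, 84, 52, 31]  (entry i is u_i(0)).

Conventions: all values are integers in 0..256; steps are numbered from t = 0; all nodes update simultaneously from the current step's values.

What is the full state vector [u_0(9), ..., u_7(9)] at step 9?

Simulating step by step:
t=0: [72, 1, 35, 116, 221, 84, 52, 31]
t=1: [152, 121, 130, 203, 126, 117, 129, 125]
t=2: [176, 174, 222, 223, 149, 218, 224, 219]
t=3: [87, 120, 31, 94, 147, 101, 125, 66]
t=4: [118, 167, 190, 125, 106, 154, 155, 144]
t=5: [148, 128, 134, 125, 138, 92, 74, 111]
t=6: [98, 161, 194, 218, 61, 108, 157, 156]
t=7: [75, 141, 139, 149, 126, 85, 117, 130]
t=8: [109, 50, 65, 102, 123, 136, 138, 149]
t=9: [221, 119, 115, 69, 120, 120, 22, 70]

Answer: [221, 119, 115, 69, 120, 120, 22, 70]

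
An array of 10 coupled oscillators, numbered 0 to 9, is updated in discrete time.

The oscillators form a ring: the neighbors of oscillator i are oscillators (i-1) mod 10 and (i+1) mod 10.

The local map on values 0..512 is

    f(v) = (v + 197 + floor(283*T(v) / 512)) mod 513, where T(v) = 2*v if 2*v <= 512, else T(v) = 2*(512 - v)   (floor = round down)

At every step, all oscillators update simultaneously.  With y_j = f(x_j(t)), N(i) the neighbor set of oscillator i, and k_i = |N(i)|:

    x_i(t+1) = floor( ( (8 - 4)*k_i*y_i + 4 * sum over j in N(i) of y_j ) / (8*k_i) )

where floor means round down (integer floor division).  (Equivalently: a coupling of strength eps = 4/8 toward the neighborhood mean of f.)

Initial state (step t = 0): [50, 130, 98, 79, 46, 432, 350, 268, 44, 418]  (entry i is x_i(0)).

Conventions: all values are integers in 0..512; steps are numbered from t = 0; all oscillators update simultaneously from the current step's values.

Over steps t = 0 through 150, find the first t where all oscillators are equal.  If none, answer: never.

Simulating step by step:
t=0: [50, 130, 98, 79, 46, 432, 350, 268, 44, 418]  (not all equal)
t=1: [319, 411, 409, 355, 288, 228, 212, 236, 251, 250]  (not all equal)
t=2: [212, 208, 207, 212, 203, 169, 151, 175, 203, 212]  (not all equal)
t=3: [127, 122, 122, 122, 97, 47, 23, 54, 101, 125]  (not all equal)
t=4: [460, 455, 453, 440, 387, 309, 273, 318, 397, 448]  (not all equal)
t=5: [201, 201, 202, 204, 209, 216, 218, 215, 208, 203]  (not all equal)
t=6: [108, 107, 109, 114, 124, 135, 139, 133, 122, 112]  (not all equal)
t=7: [425, 423, 427, 439, 458, 477, 484, 474, 453, 435]  (not all equal)
t=8: [204, 204, 204, 202, 201, 199, 198, 200, 202, 203]  (not all equal)
t=9: [112, 113, 112, 109, 106, 102, 101, 104, 108, 111]  (not all equal)
t=10: [432, 433, 431, 426, 419, 412, 411, 415, 423, 429]  (not all equal)
t=11: [204, 204, 204, 204, 205, 205, 206, 205, 205, 204]  (not all equal)
t=12: [113, 113, 113, 113, 114, 115, 116, 115, 114, 113]  (not all equal)
t=13: [434, 434, 434, 434, 436, 439, 440, 439, 436, 434]  (not all equal)
t=14: [204, 204, 204, 204, 203, 203, 203, 203, 203, 204]  (not all equal)
t=15: [113, 113, 113, 112, 111, 111, 111, 111, 111, 112]  (not all equal)
t=16: [433, 434, 433, 432, 430, 430, 430, 430, 430, 432]  (not all equal)
t=17: [204, 204, 204, 204, 204, 204, 204, 204, 204, 204]  (all equal)

Answer: 17
Key observation: Synchronization is absorbing here: once all oscillators are equal they stay equal, and step 17 is the first all-equal step.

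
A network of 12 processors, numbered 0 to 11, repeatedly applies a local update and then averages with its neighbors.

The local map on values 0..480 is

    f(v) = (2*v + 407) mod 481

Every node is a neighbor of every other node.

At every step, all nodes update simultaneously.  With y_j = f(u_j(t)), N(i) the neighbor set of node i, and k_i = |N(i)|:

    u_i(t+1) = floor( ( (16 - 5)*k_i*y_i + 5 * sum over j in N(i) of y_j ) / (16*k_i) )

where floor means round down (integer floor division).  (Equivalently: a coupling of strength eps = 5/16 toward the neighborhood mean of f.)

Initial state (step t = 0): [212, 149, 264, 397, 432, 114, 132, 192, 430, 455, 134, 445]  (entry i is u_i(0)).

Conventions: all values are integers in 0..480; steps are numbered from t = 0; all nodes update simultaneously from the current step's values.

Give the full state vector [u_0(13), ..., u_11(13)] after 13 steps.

Simulating step by step:
t=0: [212, 149, 264, 397, 432, 114, 132, 192, 430, 455, 134, 445]
t=1: [327, 244, 396, 254, 300, 198, 222, 301, 298, 331, 224, 317]
t=2: [138, 345, 229, 359, 102, 285, 316, 103, 100, 143, 319, 125]
t=3: [185, 141, 305, 159, 137, 62, 102, 139, 135, 191, 106, 168]
t=4: [260, 202, 101, 225, 196, 98, 150, 199, 194, 268, 156, 237]
t=5: [398, 322, 189, 352, 314, 185, 253, 318, 311, 409, 261, 368]
t=6: [233, 133, 274, 172, 122, 269, 359, 127, 118, 247, 369, 193]
t=7: [354, 222, 408, 274, 208, 401, 203, 214, 202, 372, 216, 301]
t=8: [199, 342, 270, 410, 323, 261, 317, 331, 315, 222, 334, 129]
t=9: [288, 160, 382, 249, 135, 370, 127, 145, 124, 319, 149, 196]
t=10: [84, 232, 208, 349, 199, 192, 188, 212, 185, 125, 217, 279]
t=11: [149, 344, 313, 182, 301, 292, 286, 318, 282, 203, 325, 89]
t=12: [188, 128, 87, 231, 71, 59, 51, 94, 46, 259, 103, 109]
t=13: [254, 175, 121, 311, 100, 84, 74, 130, 67, 348, 142, 150]

Answer: [254, 175, 121, 311, 100, 84, 74, 130, 67, 348, 142, 150]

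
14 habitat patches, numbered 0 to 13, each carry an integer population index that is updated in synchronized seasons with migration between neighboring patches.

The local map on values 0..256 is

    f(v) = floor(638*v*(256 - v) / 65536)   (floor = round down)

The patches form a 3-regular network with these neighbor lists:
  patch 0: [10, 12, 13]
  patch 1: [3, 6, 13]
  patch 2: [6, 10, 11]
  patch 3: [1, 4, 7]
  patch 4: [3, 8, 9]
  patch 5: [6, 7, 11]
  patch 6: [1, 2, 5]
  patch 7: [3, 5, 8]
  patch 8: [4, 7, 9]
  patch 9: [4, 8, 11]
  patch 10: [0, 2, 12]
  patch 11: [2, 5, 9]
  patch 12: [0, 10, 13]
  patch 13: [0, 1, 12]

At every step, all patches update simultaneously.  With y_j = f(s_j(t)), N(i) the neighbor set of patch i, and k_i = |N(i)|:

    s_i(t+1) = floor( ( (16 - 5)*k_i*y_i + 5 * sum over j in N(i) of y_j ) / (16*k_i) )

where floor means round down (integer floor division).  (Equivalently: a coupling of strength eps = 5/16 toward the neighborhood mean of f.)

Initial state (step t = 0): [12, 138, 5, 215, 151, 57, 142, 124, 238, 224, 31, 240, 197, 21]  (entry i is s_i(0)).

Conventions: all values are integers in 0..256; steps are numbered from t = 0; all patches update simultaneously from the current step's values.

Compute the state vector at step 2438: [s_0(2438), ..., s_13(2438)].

Answer: [153, 153, 153, 153, 153, 153, 153, 153, 153, 153, 153, 153, 153, 153]
Key observation: The state at step 6, [153, 153, 153, 153, 153, 153, 153, 153, 153, 153, 153, 153, 153, 153], reappears at step 7: the system is in a cycle of period 1 from step 6 on.  Therefore the state at step 2438 equals the state at step 6 + ((2438 - 6) mod 1) = 6, which is [153, 153, 153, 153, 153, 153, 153, 153, 153, 153, 153, 153, 153, 153].

Derivation:
t=0: [12, 138, 5, 215, 151, 57, 142, 124, 238, 224, 31, 240, 197, 21]
t=1: [43, 138, 35, 107, 126, 112, 137, 133, 67, 71, 62, 45, 92, 64]
t=2: [100, 153, 89, 156, 151, 150, 149, 154, 130, 126, 112, 100, 134, 122]
t=3: [153, 153, 147, 151, 154, 153, 153, 152, 157, 157, 155, 151, 157, 157]
t=4: [152, 152, 154, 153, 152, 153, 153, 152, 151, 151, 152, 153, 151, 151]
t=5: [153, 153, 152, 153, 153, 153, 152, 153, 153, 153, 153, 153, 153, 153]
t=6: [153, 153, 153, 153, 153, 153, 153, 153, 153, 153, 153, 153, 153, 153]
t=7: [153, 153, 153, 153, 153, 153, 153, 153, 153, 153, 153, 153, 153, 153]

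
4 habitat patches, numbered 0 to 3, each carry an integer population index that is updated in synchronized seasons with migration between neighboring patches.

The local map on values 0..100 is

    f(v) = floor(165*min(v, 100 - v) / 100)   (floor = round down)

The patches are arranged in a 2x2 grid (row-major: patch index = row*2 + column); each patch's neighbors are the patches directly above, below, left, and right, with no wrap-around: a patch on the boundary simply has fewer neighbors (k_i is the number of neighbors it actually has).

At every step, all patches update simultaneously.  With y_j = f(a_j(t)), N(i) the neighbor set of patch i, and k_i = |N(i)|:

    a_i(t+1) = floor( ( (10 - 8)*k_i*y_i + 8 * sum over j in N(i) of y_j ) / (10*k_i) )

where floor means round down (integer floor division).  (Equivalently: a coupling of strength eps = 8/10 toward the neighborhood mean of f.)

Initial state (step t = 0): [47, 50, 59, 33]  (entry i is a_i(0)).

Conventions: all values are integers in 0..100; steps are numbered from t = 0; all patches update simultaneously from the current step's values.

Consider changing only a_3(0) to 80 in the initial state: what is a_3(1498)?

Answer: a_3(1498) = 37
Key observation: The state at step 7, [75, 78, 78, 75], reappears at step 17: the system is in a cycle of period 10 from step 7 on.  Therefore the state at step 1498 equals the state at step 7 + ((1498 - 7) mod 10) = 8, which is [37, 40, 40, 37].

Derivation:
t=0: [47, 50, 59, 80]
t=1: [75, 60, 57, 66]
t=2: [62, 52, 52, 65]
t=3: [75, 63, 63, 74]
t=4: [57, 45, 45, 57]
t=5: [73, 70, 70, 73]
t=6: [48, 45, 45, 48]
t=7: [75, 78, 78, 75]
t=8: [37, 40, 40, 37]
t=9: [65, 62, 62, 65]
t=10: [61, 58, 58, 61]
t=11: [68, 65, 65, 68]
t=12: [56, 53, 53, 56]
t=13: [76, 73, 73, 76]
t=14: [43, 40, 40, 43]
t=15: [66, 69, 69, 66]
t=16: [52, 55, 55, 52]
t=17: [75, 78, 78, 75]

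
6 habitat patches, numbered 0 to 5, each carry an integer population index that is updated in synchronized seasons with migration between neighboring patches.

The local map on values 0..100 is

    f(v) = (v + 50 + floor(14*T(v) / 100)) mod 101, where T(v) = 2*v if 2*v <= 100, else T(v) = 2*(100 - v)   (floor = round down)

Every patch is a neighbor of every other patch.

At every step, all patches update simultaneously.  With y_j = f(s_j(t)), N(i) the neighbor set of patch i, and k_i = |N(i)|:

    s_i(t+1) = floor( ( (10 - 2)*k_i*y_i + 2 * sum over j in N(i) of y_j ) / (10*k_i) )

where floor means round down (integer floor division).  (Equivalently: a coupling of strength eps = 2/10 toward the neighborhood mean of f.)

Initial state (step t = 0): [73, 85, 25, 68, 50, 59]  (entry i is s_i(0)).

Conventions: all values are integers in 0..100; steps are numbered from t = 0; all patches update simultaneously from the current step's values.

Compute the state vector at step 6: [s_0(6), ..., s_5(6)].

Simulating step by step:
t=0: [73, 85, 25, 68, 50, 59]
t=1: [30, 37, 70, 27, 18, 22]
t=2: [84, 91, 38, 81, 73, 77]
t=3: [39, 42, 85, 37, 32, 35]
t=4: [92, 18, 45, 90, 85, 88]
t=5: [42, 65, 14, 40, 38, 40]
t=6: [9, 25, 58, 7, 82, 7]

Answer: [9, 25, 58, 7, 82, 7]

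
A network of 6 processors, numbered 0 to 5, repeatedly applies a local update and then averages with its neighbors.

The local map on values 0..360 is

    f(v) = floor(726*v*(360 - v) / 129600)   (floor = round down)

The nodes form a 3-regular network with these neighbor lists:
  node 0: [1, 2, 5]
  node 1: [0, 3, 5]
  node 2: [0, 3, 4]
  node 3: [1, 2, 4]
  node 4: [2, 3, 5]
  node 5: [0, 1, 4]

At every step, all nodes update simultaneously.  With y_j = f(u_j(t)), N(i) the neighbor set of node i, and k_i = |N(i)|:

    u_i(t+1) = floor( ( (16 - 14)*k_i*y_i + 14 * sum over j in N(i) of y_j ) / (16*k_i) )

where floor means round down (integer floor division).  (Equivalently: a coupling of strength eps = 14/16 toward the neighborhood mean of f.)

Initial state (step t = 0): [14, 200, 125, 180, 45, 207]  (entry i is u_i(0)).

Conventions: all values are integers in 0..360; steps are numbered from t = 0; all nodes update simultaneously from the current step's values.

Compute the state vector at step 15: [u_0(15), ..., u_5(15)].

Answer: [181, 181, 181, 181, 181, 181]

Derivation:
t=0: [14, 200, 125, 180, 45, 207]
t=1: [155, 134, 104, 145, 162, 105]
t=2: [158, 166, 173, 166, 160, 171]
t=3: [180, 179, 179, 180, 180, 179]
t=4: [181, 181, 181, 181, 181, 181]
t=5: [181, 181, 181, 181, 181, 181]
t=6: [181, 181, 181, 181, 181, 181]
t=7: [181, 181, 181, 181, 181, 181]
t=8: [181, 181, 181, 181, 181, 181]
t=9: [181, 181, 181, 181, 181, 181]
t=10: [181, 181, 181, 181, 181, 181]
t=11: [181, 181, 181, 181, 181, 181]
t=12: [181, 181, 181, 181, 181, 181]
t=13: [181, 181, 181, 181, 181, 181]
t=14: [181, 181, 181, 181, 181, 181]
t=15: [181, 181, 181, 181, 181, 181]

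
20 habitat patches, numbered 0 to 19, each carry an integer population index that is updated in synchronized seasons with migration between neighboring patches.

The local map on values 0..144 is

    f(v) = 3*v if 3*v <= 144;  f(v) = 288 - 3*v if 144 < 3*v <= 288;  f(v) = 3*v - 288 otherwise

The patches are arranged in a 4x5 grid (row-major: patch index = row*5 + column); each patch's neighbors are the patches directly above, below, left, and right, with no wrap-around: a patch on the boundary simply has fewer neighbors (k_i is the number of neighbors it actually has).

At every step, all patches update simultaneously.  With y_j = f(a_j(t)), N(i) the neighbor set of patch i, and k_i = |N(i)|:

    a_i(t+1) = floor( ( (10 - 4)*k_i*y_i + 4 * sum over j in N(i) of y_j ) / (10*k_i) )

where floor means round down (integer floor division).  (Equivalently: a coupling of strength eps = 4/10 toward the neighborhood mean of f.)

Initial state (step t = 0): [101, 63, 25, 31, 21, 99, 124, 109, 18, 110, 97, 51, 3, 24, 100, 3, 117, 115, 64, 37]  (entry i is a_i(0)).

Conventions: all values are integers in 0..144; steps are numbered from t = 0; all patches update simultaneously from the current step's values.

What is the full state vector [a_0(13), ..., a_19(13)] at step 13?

Simulating step by step:
t=0: [101, 63, 25, 31, 21, 99, 124, 109, 18, 110, 97, 51, 3, 24, 100, 3, 117, 115, 64, 37]
t=1: [30, 82, 75, 81, 64, 19, 78, 45, 57, 42, 22, 96, 35, 60, 37, 18, 64, 56, 89, 88]
t=2: [73, 52, 67, 63, 91, 62, 55, 114, 111, 118, 54, 32, 99, 100, 101, 64, 80, 101, 46, 40]
t=3: [88, 116, 90, 79, 42, 103, 112, 58, 50, 49, 114, 88, 23, 27, 35, 92, 56, 35, 102, 102]
t=4: [30, 48, 40, 68, 114, 29, 50, 95, 121, 133, 40, 43, 73, 81, 95, 42, 90, 90, 38, 35]
t=5: [100, 132, 102, 83, 71, 98, 119, 42, 69, 84, 117, 111, 60, 53, 36, 103, 47, 37, 90, 86]
t=6: [30, 78, 47, 46, 60, 22, 69, 103, 81, 56, 47, 65, 105, 108, 90, 53, 108, 102, 46, 43]
t=7: [78, 74, 113, 122, 116, 81, 72, 42, 58, 94, 123, 84, 33, 44, 48, 112, 53, 37, 107, 108]
t=8: [54, 63, 66, 76, 52, 54, 70, 109, 102, 46, 65, 59, 99, 118, 109, 70, 103, 101, 57, 57]
t=9: [120, 98, 80, 68, 118, 115, 84, 42, 41, 108, 97, 86, 28, 57, 66, 69, 39, 28, 96, 101]
t=10: [55, 24, 57, 82, 63, 49, 43, 104, 110, 58, 24, 42, 86, 99, 76, 72, 96, 77, 28, 27]
t=11: [116, 92, 88, 59, 90, 127, 113, 46, 44, 95, 88, 98, 39, 27, 63, 57, 34, 49, 70, 77]
t=12: [57, 25, 49, 89, 33, 73, 55, 115, 112, 35, 43, 33, 106, 91, 78, 95, 96, 124, 84, 69]
t=13: [99, 95, 105, 51, 84, 90, 103, 68, 48, 89, 100, 87, 43, 25, 59, 27, 24, 59, 45, 66]

Answer: [99, 95, 105, 51, 84, 90, 103, 68, 48, 89, 100, 87, 43, 25, 59, 27, 24, 59, 45, 66]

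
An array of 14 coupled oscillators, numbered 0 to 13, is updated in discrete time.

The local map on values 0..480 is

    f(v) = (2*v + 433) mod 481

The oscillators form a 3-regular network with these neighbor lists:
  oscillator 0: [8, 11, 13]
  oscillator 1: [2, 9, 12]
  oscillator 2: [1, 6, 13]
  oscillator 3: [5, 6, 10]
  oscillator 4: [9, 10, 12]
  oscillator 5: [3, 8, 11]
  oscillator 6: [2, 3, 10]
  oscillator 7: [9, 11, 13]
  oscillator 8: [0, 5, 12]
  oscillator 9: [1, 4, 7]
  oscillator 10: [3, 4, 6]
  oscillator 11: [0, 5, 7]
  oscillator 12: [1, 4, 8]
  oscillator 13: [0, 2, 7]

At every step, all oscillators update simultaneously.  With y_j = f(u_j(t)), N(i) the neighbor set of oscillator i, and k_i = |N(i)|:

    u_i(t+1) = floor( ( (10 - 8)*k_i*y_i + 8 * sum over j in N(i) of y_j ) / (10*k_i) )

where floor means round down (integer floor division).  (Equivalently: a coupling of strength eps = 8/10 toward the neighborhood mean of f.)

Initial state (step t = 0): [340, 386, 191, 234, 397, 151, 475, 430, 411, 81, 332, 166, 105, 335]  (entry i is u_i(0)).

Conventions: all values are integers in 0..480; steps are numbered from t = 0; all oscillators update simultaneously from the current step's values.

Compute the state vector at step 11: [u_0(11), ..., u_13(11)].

Simulating step by step:
t=0: [340, 386, 191, 234, 397, 151, 475, 430, 411, 81, 332, 166, 105, 335]
t=1: [221, 211, 281, 300, 162, 316, 321, 209, 209, 246, 321, 253, 246, 245]
t=2: [417, 320, 254, 101, 322, 260, 80, 432, 324, 360, 145, 322, 360, 300]
t=3: [142, 246, 170, 251, 189, 197, 250, 167, 281, 187, 150, 319, 130, 307]
t=4: [107, 310, 320, 370, 276, 228, 356, 195, 218, 347, 380, 253, 257, 234]
t=5: [370, 216, 207, 261, 234, 363, 184, 346, 354, 154, 157, 335, 227, 249]
t=6: [247, 352, 380, 303, 332, 251, 358, 259, 252, 309, 376, 180, 343, 287]
t=7: [306, 162, 154, 245, 152, 316, 179, 212, 373, 225, 151, 427, 235, 314]
t=8: [187, 344, 234, 266, 338, 283, 316, 295, 205, 322, 319, 214, 284, 211]
t=9: [362, 184, 253, 67, 99, 206, 162, 243, 179, 120, 89, 189, 185, 290]
t=10: [223, 323, 264, 222, 201, 266, 234, 240, 296, 280, 162, 331, 272, 301]
t=11: [151, 163, 258, 265, 156, 158, 391, 149, 123, 247, 367, 248, 145, 363]

Answer: [151, 163, 258, 265, 156, 158, 391, 149, 123, 247, 367, 248, 145, 363]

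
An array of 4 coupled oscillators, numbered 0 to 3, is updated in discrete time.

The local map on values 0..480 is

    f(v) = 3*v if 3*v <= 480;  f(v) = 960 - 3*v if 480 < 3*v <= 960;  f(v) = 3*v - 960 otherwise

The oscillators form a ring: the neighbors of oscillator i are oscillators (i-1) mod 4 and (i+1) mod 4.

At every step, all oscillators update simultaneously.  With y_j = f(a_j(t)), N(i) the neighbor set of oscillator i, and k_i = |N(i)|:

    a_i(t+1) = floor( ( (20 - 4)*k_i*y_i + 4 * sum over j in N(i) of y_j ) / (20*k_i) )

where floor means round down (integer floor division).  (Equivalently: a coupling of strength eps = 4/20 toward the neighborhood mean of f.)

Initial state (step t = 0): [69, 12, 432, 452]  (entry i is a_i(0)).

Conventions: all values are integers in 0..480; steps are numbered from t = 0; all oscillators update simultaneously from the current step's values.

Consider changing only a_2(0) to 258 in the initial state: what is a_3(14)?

Answer: a_3(14) = 261
Key observation: This trace re-runs the system from the modified initial state.

Derivation:
t=0: [69, 12, 258, 452]
t=1: [208, 68, 192, 356]
t=2: [300, 235, 338, 158]
t=3: [120, 215, 116, 390]
t=4: [340, 322, 330, 238]
t=5: [73, 13, 49, 205]
t=6: [213, 67, 156, 312]
t=7: [279, 239, 396, 98]
t=8: [152, 229, 236, 270]
t=9: [407, 289, 243, 190]
t=10: [257, 123, 233, 361]
t=11: [200, 340, 258, 143]
t=12: [336, 102, 197, 397]
t=13: [92, 286, 348, 226]
t=14: [259, 117, 105, 261]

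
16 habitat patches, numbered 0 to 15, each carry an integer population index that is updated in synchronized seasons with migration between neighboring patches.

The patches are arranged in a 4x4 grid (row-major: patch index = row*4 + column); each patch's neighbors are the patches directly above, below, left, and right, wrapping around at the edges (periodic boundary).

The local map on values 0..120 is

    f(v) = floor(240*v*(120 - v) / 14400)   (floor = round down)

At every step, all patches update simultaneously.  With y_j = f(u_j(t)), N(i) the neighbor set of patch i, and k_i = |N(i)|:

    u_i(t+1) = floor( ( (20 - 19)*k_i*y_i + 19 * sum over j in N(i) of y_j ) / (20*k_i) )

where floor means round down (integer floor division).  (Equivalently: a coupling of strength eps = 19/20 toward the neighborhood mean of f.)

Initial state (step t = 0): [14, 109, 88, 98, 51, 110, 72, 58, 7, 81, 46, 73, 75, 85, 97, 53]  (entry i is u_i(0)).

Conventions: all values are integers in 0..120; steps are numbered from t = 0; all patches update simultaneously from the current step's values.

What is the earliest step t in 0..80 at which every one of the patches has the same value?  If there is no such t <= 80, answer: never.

Simulating step by step:
t=0: [14, 109, 88, 98, 51, 110, 72, 58, 7, 81, 46, 73, 75, 85, 97, 53]  (not all equal)
t=1: [41, 33, 37, 46, 29, 45, 45, 52, 53, 34, 51, 47, 37, 41, 51, 46]  (not all equal)
t=2: [49, 52, 54, 54, 55, 48, 55, 53, 50, 56, 54, 57, 55, 51, 54, 55]  (not all equal)
t=3: [58, 57, 58, 58, 57, 58, 58, 59, 58, 58, 59, 58, 58, 58, 58, 59]  (not all equal)
t=4: [59, 59, 59, 59, 59, 59, 59, 59, 59, 59, 59, 59, 59, 59, 59, 59]  (all equal)

Answer: 4
Key observation: Synchronization is absorbing here: once all patches are equal they stay equal, and step 4 is the first all-equal step.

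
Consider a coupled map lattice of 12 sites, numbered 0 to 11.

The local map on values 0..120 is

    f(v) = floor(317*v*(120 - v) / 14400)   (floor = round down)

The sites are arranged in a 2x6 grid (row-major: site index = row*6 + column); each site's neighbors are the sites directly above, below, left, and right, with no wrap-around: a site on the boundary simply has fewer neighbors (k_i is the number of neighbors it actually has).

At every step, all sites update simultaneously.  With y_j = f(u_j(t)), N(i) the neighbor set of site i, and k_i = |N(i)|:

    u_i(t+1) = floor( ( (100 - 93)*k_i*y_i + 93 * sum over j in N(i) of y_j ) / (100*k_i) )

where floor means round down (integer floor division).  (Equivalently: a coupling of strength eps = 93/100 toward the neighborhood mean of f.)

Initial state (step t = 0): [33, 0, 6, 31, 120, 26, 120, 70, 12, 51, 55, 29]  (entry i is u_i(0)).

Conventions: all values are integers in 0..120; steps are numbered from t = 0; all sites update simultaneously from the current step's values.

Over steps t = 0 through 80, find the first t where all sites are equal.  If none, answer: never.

Simulating step by step:
t=0: [33, 0, 6, 31, 120, 26, 120, 70, 12, 51, 55, 29]  (not all equal)
t=1: [4, 48, 28, 32, 59, 30, 65, 14, 54, 56, 47, 64]  (not all equal)
t=2: [72, 35, 70, 70, 65, 77, 24, 74, 56, 71, 78, 67]  (not all equal)
t=3: [58, 74, 73, 77, 73, 77, 73, 65, 75, 75, 76, 72]  (not all equal)
t=4: [74, 77, 73, 74, 72, 75, 78, 74, 75, 73, 74, 72]  (not all equal)
t=5: [72, 74, 73, 75, 74, 75, 73, 72, 74, 74, 75, 74]  (not all equal)
t=6: [74, 75, 74, 74, 74, 74, 75, 74, 74, 74, 74, 74]  (not all equal)
t=7: [74, 74, 74, 74, 74, 74, 74, 74, 74, 74, 74, 74]  (all equal)

Answer: 7
Key observation: Synchronization is absorbing here: once all sites are equal they stay equal, and step 7 is the first all-equal step.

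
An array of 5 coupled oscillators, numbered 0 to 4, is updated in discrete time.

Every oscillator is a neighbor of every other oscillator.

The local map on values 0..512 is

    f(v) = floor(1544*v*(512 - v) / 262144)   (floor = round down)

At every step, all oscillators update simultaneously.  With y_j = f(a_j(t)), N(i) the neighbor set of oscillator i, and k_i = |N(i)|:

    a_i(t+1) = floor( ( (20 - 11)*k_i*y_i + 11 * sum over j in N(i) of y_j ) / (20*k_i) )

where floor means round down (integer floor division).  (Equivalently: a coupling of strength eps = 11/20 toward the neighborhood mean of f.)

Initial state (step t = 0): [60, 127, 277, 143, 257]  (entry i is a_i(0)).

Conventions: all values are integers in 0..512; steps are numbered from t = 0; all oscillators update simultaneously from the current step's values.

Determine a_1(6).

Answer: a_1(6) = 366

Derivation:
t=0: [60, 127, 277, 143, 257]
t=1: [259, 299, 329, 306, 329]
t=2: [373, 370, 363, 368, 363]
t=3: [310, 311, 314, 312, 314]
t=4: [367, 367, 366, 367, 366]
t=5: [313, 313, 313, 313, 313]
t=6: [366, 366, 366, 366, 366]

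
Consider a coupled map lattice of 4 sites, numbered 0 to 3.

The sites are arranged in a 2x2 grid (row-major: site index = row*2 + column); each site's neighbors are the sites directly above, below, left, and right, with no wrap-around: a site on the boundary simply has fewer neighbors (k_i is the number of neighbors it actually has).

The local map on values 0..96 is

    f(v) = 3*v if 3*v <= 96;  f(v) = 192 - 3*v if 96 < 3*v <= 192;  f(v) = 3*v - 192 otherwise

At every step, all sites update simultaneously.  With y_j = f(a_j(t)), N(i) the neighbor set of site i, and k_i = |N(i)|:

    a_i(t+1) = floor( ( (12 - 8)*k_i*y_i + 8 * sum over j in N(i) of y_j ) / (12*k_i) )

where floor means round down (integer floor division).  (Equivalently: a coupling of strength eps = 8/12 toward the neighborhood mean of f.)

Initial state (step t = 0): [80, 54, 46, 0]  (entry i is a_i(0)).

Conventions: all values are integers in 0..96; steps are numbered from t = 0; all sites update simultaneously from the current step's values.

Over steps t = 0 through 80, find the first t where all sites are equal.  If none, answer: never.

Simulating step by step:
t=0: [80, 54, 46, 0]  (not all equal)
t=1: [44, 26, 34, 28]  (not all equal)
t=2: [76, 74, 78, 84]  (not all equal)
t=3: [36, 42, 46, 44]  (not all equal)
t=4: [68, 70, 66, 60]  (not all equal)
t=5: [12, 14, 10, 12]  (not all equal)
t=6: [36, 38, 34, 36]  (not all equal)
t=7: [84, 82, 86, 84]  (not all equal)
t=8: [60, 58, 62, 60]  (not all equal)
t=9: [12, 14, 10, 12]  (not all equal)

Answer: never
Key observation: The state at step 5 reappears at step 9 — the system is in a cycle of period 4 from step 5 on.  No step 0..9 is synchronized, and the cycle repeats forever, so no step up to 80 (or ever) has all sites equal.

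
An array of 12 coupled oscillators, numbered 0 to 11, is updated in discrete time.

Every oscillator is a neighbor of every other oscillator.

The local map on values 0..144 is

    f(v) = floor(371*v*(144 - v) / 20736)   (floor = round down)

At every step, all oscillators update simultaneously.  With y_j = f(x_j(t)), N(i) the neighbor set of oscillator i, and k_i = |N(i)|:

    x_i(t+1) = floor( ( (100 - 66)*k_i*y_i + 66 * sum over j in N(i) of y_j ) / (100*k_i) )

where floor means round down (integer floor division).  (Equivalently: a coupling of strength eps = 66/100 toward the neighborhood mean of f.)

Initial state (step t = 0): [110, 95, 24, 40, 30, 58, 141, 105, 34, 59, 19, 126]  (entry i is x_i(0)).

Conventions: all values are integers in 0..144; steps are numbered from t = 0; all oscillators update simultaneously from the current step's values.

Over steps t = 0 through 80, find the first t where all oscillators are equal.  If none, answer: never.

Answer: 4
Key observation: Synchronization is absorbing here: once all oscillators are equal they stay equal, and step 4 is the first all-equal step.

Derivation:
t=0: [110, 95, 24, 40, 30, 58, 141, 105, 34, 59, 19, 126]  (not all equal)
t=1: [62, 67, 58, 65, 61, 69, 46, 64, 62, 69, 56, 55]  (not all equal)
t=2: [89, 90, 89, 89, 89, 90, 86, 89, 89, 90, 88, 88]  (not all equal)
t=3: [87, 86, 87, 87, 87, 86, 87, 87, 87, 86, 87, 87]  (not all equal)
t=4: [88, 88, 88, 88, 88, 88, 88, 88, 88, 88, 88, 88]  (all equal)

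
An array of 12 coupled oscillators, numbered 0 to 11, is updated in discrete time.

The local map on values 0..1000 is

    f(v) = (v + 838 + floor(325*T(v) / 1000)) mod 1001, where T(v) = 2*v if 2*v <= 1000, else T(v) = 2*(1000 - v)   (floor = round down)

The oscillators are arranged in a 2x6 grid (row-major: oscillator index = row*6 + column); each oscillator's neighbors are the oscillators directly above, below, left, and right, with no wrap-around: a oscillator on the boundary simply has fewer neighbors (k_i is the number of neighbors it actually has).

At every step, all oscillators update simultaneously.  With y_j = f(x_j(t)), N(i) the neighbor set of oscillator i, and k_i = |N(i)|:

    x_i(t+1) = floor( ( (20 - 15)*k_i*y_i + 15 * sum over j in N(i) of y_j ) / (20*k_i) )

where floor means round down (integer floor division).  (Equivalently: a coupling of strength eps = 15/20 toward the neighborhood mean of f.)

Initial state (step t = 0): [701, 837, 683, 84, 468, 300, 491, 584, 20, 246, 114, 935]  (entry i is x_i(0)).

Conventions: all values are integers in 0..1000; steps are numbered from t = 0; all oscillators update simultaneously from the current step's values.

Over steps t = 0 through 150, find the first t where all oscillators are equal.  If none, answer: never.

Answer: 7
Key observation: Synchronization is absorbing here: once all oscillators are equal they stay equal, and step 7 is the first all-equal step.

Derivation:
t=0: [701, 837, 683, 84, 468, 300, 491, 584, 20, 246, 114, 935]  (not all equal)
t=1: [717, 732, 838, 638, 485, 616, 695, 747, 632, 528, 422, 337]  (not all equal)
t=2: [736, 752, 735, 699, 645, 561, 739, 732, 726, 655, 558, 561]  (not all equal)
t=3: [746, 745, 741, 725, 702, 693, 743, 744, 736, 717, 698, 682]  (not all equal)
t=4: [747, 747, 744, 738, 733, 728, 747, 746, 743, 738, 731, 728]  (not all equal)
t=5: [748, 747, 746, 745, 742, 741, 748, 747, 746, 744, 742, 741]  (not all equal)
t=6: [748, 748, 747, 747, 746, 746, 748, 748, 747, 747, 746, 746]  (not all equal)
t=7: [748, 748, 748, 748, 748, 748, 748, 748, 748, 748, 748, 748]  (all equal)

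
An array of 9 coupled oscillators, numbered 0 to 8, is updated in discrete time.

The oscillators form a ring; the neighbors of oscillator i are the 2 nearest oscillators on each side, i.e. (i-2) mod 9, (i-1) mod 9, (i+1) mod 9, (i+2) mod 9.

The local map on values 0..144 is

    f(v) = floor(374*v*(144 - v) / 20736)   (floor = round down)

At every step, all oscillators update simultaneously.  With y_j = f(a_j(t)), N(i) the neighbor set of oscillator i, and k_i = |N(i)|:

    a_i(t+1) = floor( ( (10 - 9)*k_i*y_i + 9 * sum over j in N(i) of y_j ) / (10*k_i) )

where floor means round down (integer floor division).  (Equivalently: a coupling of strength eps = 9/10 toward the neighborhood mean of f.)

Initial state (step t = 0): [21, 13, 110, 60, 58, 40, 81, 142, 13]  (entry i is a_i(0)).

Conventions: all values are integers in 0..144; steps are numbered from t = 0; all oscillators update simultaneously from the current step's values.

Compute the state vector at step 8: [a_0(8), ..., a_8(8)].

Simulating step by step:
t=0: [21, 13, 110, 60, 58, 40, 81, 142, 13]
t=1: [34, 55, 64, 67, 81, 69, 53, 55, 41]
t=2: [84, 82, 85, 91, 91, 90, 87, 81, 81]
t=3: [91, 89, 88, 88, 87, 88, 89, 89, 90]
t=4: [87, 87, 87, 88, 88, 88, 88, 87, 87]
t=5: [89, 88, 88, 88, 88, 88, 88, 88, 88]
t=6: [88, 88, 88, 88, 88, 88, 88, 88, 88]
t=7: [88, 88, 88, 88, 88, 88, 88, 88, 88]
t=8: [88, 88, 88, 88, 88, 88, 88, 88, 88]

Answer: [88, 88, 88, 88, 88, 88, 88, 88, 88]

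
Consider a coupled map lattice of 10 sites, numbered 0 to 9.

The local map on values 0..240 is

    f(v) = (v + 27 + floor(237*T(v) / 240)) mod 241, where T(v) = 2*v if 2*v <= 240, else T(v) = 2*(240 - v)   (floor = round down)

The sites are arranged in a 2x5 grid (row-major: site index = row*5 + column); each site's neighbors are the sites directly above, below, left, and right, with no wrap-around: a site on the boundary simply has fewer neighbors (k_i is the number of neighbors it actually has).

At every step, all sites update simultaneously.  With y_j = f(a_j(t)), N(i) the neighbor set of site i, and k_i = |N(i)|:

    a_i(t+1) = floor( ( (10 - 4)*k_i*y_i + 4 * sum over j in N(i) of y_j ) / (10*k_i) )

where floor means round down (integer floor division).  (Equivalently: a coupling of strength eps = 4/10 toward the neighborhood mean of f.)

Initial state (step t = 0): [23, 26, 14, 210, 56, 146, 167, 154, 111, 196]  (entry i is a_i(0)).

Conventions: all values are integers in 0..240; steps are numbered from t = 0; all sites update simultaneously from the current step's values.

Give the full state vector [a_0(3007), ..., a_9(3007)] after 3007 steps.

Simulating step by step:
t=0: [23, 26, 14, 210, 56, 146, 167, 154, 111, 196]
t=1: [101, 97, 76, 83, 140, 108, 102, 102, 100, 102]
t=2: [87, 69, 33, 48, 98, 99, 89, 77, 77, 94]
t=3: [88, 168, 130, 130, 93, 66, 73, 34, 42, 57]
t=4: [92, 82, 127, 125, 103, 143, 61, 115, 151, 160]
t=5: [65, 71, 120, 128, 103, 125, 161, 137, 116, 103]
t=6: [207, 204, 152, 129, 100, 147, 128, 125, 125, 99]
t=7: [70, 77, 111, 124, 92, 108, 123, 134, 129, 92]
t=8: [165, 74, 107, 124, 75, 139, 117, 129, 124, 74]
t=9: [85, 48, 99, 117, 34, 121, 115, 130, 120, 33]
t=10: [85, 134, 106, 127, 128, 118, 136, 126, 138, 129]
t=11: [76, 112, 114, 129, 135, 115, 129, 129, 129, 132]
t=12: [56, 107, 126, 132, 129, 106, 131, 132, 133, 131]
t=13: [156, 124, 131, 132, 133, 125, 124, 131, 130, 132]
t=14: [119, 133, 132, 131, 130, 132, 137, 133, 132, 131]
t=15: [136, 130, 130, 131, 132, 131, 127, 129, 131, 132]
t=16: [129, 132, 133, 132, 131, 131, 134, 133, 132, 131]
t=17: [133, 131, 130, 131, 131, 131, 129, 130, 131, 131]
t=18: [130, 132, 132, 132, 132, 132, 133, 133, 132, 132]
t=19: [132, 131, 130, 131, 131, 131, 130, 130, 130, 131]
t=20: [131, 132, 132, 132, 132, 132, 132, 133, 132, 132]
t=21: [131, 131, 130, 131, 131, 131, 130, 130, 130, 131]
t=22: [132, 132, 132, 132, 132, 132, 132, 133, 132, 132]
t=23: [131, 131, 130, 131, 131, 131, 130, 130, 130, 131]

Answer: [131, 131, 130, 131, 131, 131, 130, 130, 130, 131]
Key observation: The state at step 21, [131, 131, 130, 131, 131, 131, 130, 130, 130, 131], reappears at step 23: the system is in a cycle of period 2 from step 21 on.  Therefore the state at step 3007 equals the state at step 21 + ((3007 - 21) mod 2) = 21, which is [131, 131, 130, 131, 131, 131, 130, 130, 130, 131].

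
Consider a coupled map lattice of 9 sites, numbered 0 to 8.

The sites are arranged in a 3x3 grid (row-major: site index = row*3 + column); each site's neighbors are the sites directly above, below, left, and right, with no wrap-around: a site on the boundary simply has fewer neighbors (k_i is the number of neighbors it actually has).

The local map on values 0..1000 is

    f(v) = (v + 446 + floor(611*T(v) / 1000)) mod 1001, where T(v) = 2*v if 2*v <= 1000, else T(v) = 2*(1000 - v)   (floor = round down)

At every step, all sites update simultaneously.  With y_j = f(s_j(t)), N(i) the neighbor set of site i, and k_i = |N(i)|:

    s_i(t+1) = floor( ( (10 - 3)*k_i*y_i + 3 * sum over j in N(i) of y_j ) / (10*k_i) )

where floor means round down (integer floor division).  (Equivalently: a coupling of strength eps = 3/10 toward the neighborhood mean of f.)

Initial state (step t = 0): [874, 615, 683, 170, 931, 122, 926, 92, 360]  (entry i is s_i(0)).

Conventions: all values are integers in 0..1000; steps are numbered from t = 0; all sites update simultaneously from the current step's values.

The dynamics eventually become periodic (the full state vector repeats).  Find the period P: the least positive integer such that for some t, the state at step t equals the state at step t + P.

Simulating step by step:
t=0: [874, 615, 683, 170, 931, 122, 926, 92, 360]
t=1: [533, 515, 547, 715, 526, 623, 543, 571, 375]
t=2: [542, 550, 543, 520, 544, 506, 539, 515, 354]
t=3: [546, 544, 546, 549, 547, 520, 548, 518, 327]
t=4: [545, 545, 546, 545, 546, 511, 546, 512, 285]
t=5: [546, 545, 546, 545, 546, 503, 546, 503, 220]
t=6: [545, 545, 546, 545, 546, 590, 546, 590, 820]
t=7: [546, 545, 543, 545, 543, 532, 543, 532, 499]
t=8: [545, 545, 546, 545, 546, 548, 546, 548, 551]
t=9: [546, 545, 545, 545, 545, 544, 545, 544, 544]
t=10: [545, 545, 546, 545, 546, 546, 546, 546, 546]
t=11: [546, 545, 545, 545, 545, 545, 545, 545, 545]
t=12: [545, 545, 546, 545, 546, 546, 546, 546, 546]

Answer: 2
Key observation: The state at step 10, [545, 545, 546, 545, 546, 546, 546, 546, 546], reappears at step 12 — and no state repeats earlier — so the cycle the system enters has period 2.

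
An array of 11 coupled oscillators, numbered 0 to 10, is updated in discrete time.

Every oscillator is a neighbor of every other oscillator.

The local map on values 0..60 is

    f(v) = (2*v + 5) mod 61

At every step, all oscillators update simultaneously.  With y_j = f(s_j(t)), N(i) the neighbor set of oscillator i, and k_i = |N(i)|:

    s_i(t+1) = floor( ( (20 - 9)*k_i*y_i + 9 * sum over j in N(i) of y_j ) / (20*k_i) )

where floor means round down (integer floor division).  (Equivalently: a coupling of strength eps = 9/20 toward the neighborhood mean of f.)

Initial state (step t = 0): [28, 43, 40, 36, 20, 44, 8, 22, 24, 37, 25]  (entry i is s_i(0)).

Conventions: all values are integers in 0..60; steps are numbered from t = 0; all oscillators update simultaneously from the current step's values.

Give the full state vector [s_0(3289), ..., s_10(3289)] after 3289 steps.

Answer: [17, 30, 28, 26, 39, 31, 28, 43, 13, 26, 14]
Key observation: The state at step 10, [32, 14, 12, 41, 23, 15, 12, 27, 28, 41, 29], reappears at step 12: the system is in a cycle of period 2 from step 10 on.  Therefore the state at step 3289 equals the state at step 10 + ((3289 - 10) mod 2) = 11, which is [17, 30, 28, 26, 39, 31, 28, 43, 13, 26, 14].

Derivation:
t=0: [28, 43, 40, 36, 20, 44, 8, 22, 24, 37, 25]
t=1: [15, 30, 27, 23, 38, 31, 26, 40, 42, 24, 43]
t=2: [34, 18, 46, 42, 26, 19, 45, 28, 30, 43, 31]
t=3: [19, 33, 31, 27, 41, 34, 30, 13, 15, 28, 16]
t=4: [33, 16, 14, 41, 24, 17, 13, 27, 29, 11, 30]
t=5: [19, 33, 31, 27, 41, 34, 30, 44, 15, 28, 16]
t=6: [33, 16, 14, 41, 25, 17, 13, 28, 29, 11, 30]
t=7: [16, 30, 28, 25, 39, 31, 27, 11, 12, 25, 13]
t=8: [33, 16, 14, 42, 25, 17, 44, 28, 29, 42, 30]
t=9: [17, 30, 28, 26, 39, 31, 28, 12, 13, 26, 14]
t=10: [32, 14, 12, 41, 23, 15, 12, 27, 28, 41, 29]
t=11: [17, 30, 28, 26, 39, 31, 28, 43, 13, 26, 14]
t=12: [32, 14, 12, 41, 23, 15, 12, 27, 28, 41, 29]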